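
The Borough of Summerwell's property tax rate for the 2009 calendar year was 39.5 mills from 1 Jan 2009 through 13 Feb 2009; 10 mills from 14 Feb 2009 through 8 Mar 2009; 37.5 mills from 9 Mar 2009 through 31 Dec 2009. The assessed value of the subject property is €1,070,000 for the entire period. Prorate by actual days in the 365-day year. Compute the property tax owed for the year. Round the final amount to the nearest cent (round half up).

€38,528.79

1 Jan – 13 Feb 2009: 44 days at 39.5 mills → €1,070,000 × 3.95% × 44/365 = €5,094.9589
14 Feb – 8 Mar 2009: 23 days at 10 mills → €1,070,000 × 1% × 23/365 = €674.2466
9 Mar – 31 Dec 2009: 298 days at 37.5 mills → €1,070,000 × 3.75% × 298/365 = €32,759.5890
Total = €38,528.7945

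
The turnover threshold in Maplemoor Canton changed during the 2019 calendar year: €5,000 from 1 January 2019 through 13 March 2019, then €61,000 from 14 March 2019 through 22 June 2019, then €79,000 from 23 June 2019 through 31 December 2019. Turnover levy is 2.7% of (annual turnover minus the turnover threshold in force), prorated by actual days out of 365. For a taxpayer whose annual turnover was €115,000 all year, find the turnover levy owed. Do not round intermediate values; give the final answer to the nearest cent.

1 January – 13 March 2019: 72 days, exemption €5,000 → (€115,000 − €5,000) × 2.7% × 72/365 = €585.8630
14 March – 22 June 2019: 101 days, exemption €61,000 → (€115,000 − €61,000) × 2.7% × 101/365 = €403.4466
23 June – 31 December 2019: 192 days, exemption €79,000 → (€115,000 − €79,000) × 2.7% × 192/365 = €511.2986
Total = €1,500.6082

€1,500.61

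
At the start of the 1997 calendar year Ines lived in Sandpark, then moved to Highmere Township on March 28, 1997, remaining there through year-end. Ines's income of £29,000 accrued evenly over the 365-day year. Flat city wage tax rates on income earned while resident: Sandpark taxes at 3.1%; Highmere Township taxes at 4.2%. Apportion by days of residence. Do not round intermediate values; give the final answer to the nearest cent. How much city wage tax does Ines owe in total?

Sandpark, January 1 – March 27, 1997: 86 days → £29,000 × 3.1% × 86/365 = £211.8192
Highmere Township, March 28 – December 31, 1997: 279 days → £29,000 × 4.2% × 279/365 = £931.0192
Total = £1,142.8384

£1,142.84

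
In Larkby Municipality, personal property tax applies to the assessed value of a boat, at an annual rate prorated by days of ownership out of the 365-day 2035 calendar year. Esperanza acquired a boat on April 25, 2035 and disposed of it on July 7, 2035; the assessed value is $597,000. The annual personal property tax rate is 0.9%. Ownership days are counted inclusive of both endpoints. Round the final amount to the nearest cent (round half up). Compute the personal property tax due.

$1,089.32

Days held (April 25 – July 7, 2035): 74 out of 365
Tax = $597,000 × 0.9% × 74/365 = $1,089.3205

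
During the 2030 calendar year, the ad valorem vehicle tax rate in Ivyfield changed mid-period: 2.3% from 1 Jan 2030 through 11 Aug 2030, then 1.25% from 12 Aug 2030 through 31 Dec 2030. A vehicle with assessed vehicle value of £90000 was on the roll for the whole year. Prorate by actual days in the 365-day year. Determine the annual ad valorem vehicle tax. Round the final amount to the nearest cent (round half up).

£1702.36

1 Jan – 11 Aug 2030: 223 days at 2.3% → £90000 × 2.3% × 223/365 = £1264.6849
12 Aug – 31 Dec 2030: 142 days at 1.25% → £90000 × 1.25% × 142/365 = £437.6712
Total = £1702.3562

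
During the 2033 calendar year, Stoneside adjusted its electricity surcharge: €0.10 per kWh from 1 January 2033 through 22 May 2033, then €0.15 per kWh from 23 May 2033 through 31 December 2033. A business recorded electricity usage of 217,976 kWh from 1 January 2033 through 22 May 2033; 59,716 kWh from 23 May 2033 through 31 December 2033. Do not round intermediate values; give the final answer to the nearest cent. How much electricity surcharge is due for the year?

1 January – 22 May 2033: 217,976 kWh at €0.10/kWh → €21797.60
23 May – 31 December 2033: 59,716 kWh at €0.15/kWh → €8957.40

€30755.00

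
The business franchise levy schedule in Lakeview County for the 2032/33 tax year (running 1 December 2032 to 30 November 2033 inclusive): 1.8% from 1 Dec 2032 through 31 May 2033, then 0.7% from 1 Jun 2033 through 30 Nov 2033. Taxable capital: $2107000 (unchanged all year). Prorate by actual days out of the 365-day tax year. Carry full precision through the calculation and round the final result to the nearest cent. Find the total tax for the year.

1 Dec 2032 – 31 May 2033: 182 days at 1.8% → $2107000 × 1.8% × 182/365 = $18911.0466
1 Jun – 30 Nov 2033: 183 days at 0.7% → $2107000 × 0.7% × 183/365 = $7394.7041
Total = $26305.7507

$26305.75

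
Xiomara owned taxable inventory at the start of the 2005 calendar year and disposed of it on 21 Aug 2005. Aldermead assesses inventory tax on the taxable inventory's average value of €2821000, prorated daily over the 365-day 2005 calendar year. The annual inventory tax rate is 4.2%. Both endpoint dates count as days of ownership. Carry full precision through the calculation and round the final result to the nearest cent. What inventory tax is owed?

€75633.72

Days held (1 Jan – 21 Aug 2005): 233 out of 365
Tax = €2821000 × 4.2% × 233/365 = €75633.7151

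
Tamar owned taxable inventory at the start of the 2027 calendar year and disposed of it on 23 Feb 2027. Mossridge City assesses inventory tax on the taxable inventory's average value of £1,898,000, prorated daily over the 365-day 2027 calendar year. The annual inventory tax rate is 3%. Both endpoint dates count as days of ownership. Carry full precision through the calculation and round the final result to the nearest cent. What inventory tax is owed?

£8,424.00

Days held (1 Jan – 23 Feb 2027): 54 out of 365
Tax = £1,898,000 × 3% × 54/365 = £8,424.0000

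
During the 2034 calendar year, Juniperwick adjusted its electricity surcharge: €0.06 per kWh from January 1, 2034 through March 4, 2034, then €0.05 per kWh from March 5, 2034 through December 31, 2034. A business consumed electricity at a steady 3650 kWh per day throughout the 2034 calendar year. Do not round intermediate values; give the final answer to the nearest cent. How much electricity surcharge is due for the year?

January 1 – March 4, 2034: 63 days × 3650 kWh/day = 229,950 kWh at €0.06/kWh → €13797.00
March 5 – December 31, 2034: 302 days × 3650 kWh/day = 1,102,300 kWh at €0.05/kWh → €55115.00

€68912.00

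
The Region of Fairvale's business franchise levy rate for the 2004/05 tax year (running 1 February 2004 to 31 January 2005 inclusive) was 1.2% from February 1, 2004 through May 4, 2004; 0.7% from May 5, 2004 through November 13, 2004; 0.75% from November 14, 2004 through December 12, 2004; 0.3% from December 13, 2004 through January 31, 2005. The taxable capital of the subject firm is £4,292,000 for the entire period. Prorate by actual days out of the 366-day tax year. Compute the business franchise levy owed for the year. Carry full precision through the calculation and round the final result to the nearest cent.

£33,380.27

February 1 – May 4, 2004: 94 days at 1.2% → £4,292,000 × 1.2% × 94/366 = £13,227.8033
May 5 – November 13, 2004: 193 days at 0.7% → £4,292,000 × 0.7% × 193/366 = £15,842.8743
November 14 – December 12, 2004: 29 days at 0.75% → £4,292,000 × 0.75% × 29/366 = £2,550.5738
December 13, 2004 – January 31, 2005: 50 days at 0.3% → £4,292,000 × 0.3% × 50/366 = £1,759.0164
Total = £33,380.2678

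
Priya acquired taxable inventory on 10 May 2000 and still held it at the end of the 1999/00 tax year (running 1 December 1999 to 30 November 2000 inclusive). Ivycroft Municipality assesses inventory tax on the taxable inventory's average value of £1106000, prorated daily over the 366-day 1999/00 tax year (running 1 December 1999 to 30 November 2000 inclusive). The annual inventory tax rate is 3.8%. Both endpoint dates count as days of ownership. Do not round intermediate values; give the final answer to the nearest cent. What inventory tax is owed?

£23540.27

Days held (10 May – 30 Nov 2000): 205 out of 366
Tax = £1106000 × 3.8% × 205/366 = £23540.2732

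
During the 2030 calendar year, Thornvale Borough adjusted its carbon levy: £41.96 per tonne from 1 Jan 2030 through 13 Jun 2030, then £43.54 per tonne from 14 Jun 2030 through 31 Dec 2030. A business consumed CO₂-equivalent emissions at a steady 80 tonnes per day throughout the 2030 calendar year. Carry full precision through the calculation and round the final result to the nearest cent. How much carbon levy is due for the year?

1 Jan – 13 Jun 2030: 164 days × 80 tonnes/day = 13,120 tonnes at £41.96/tonne → £550,515.20
14 Jun – 31 Dec 2030: 201 days × 80 tonnes/day = 16,080 tonnes at £43.54/tonne → £700,123.20

£1,250,638.40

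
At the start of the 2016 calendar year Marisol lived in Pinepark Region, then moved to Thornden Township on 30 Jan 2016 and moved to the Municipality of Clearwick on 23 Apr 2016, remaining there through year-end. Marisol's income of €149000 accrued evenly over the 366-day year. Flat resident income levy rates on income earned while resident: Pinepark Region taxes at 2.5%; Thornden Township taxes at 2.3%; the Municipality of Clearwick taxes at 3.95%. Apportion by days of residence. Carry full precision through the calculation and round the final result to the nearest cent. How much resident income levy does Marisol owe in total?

€5150.07

Pinepark Region, 1 Jan – 29 Jan 2016: 29 days → €149000 × 2.5% × 29/366 = €295.1503
Thornden Township, 30 Jan – 22 Apr 2016: 84 days → €149000 × 2.3% × 84/366 = €786.5246
The Municipality of Clearwick, 23 Apr – 31 Dec 2016: 253 days → €149000 × 3.95% × 253/366 = €4068.3921
Total = €5150.0669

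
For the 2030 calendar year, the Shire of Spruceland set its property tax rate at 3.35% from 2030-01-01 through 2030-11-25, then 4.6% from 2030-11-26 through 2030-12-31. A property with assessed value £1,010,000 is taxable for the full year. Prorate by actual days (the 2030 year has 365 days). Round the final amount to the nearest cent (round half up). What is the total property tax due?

£35,080.21

2030-01-01 to 2030-11-25: 329 days at 3.35% → £1,010,000 × 3.35% × 329/365 = £30,497.8493
2030-11-26 to 2030-12-31: 36 days at 4.6% → £1,010,000 × 4.6% × 36/365 = £4,582.3562
Total = £35,080.2055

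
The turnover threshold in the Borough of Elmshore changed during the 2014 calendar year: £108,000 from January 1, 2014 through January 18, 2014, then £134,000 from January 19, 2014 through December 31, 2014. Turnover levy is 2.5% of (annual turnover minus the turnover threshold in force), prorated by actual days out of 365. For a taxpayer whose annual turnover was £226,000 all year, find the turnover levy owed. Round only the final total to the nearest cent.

£2,332.05

January 1 – January 18, 2014: 18 days, exemption £108,000 → (£226,000 − £108,000) × 2.5% × 18/365 = £145.4795
January 19 – December 31, 2014: 347 days, exemption £134,000 → (£226,000 − £134,000) × 2.5% × 347/365 = £2,186.5753
Total = £2,332.0548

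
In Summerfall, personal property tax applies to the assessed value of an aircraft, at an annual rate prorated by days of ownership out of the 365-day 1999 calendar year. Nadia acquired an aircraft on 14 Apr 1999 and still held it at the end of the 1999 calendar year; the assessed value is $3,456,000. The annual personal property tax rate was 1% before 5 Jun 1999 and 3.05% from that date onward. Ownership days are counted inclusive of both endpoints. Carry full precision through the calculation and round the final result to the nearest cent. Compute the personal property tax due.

$65,569.32

14 Apr – 4 Jun 1999: 52 days at 1% → $3,456,000 × 1% × 52/365 = $4,923.6164
5 Jun – 31 Dec 1999: 210 days at 3.05% → $3,456,000 × 3.05% × 210/365 = $60,645.6986
Total = $65,569.3151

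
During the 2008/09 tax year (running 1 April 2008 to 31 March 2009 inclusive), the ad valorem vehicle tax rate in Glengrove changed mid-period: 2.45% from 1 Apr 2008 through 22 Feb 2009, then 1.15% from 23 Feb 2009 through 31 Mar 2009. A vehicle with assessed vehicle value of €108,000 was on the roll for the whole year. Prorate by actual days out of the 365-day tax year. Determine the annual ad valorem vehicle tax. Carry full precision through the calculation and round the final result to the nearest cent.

€2,503.68

1 Apr 2008 – 22 Feb 2009: 328 days at 2.45% → €108,000 × 2.45% × 328/365 = €2,377.7753
23 Feb – 31 Mar 2009: 37 days at 1.15% → €108,000 × 1.15% × 37/365 = €125.9014
Total = €2,503.6767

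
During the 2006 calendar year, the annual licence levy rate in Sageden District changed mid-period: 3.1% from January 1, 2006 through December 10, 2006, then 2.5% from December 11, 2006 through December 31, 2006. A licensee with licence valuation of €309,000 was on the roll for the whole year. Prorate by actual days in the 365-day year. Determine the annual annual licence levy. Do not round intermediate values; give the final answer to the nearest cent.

January 1 – December 10, 2006: 344 days at 3.1% → €309,000 × 3.1% × 344/365 = €9,027.8795
December 11 – December 31, 2006: 21 days at 2.5% → €309,000 × 2.5% × 21/365 = €444.4521
Total = €9,472.3315

€9,472.33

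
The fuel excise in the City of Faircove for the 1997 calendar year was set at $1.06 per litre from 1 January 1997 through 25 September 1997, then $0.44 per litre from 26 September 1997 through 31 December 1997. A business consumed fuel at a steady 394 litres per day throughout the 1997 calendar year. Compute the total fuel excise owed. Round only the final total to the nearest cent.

1 January – 25 September 1997: 268 days × 394 litres/day = 105,592 litres at $1.06/litre → $111,927.52
26 September – 31 December 1997: 97 days × 394 litres/day = 38,218 litres at $0.44/litre → $16,815.92

$128,743.44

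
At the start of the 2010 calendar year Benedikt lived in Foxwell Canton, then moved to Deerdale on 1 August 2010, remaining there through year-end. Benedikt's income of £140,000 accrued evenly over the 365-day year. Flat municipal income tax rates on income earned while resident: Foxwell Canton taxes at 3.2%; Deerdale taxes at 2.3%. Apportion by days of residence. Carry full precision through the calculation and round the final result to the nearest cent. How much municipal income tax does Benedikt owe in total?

£3,951.84

Foxwell Canton, 1 January – 31 July 2010: 212 days → £140,000 × 3.2% × 212/365 = £2,602.0822
Deerdale, 1 August – 31 December 2010: 153 days → £140,000 × 2.3% × 153/365 = £1,349.7534
Total = £3,951.8356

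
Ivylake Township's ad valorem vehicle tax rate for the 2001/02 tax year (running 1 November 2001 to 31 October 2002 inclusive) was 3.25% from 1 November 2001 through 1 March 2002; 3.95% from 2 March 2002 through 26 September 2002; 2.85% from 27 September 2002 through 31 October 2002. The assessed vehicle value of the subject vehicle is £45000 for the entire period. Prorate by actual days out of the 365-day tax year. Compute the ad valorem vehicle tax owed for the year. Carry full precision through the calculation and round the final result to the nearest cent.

1 November 2001 – 1 March 2002: 121 days at 3.25% → £45000 × 3.25% × 121/365 = £484.8288
2 March – 26 September 2002: 209 days at 3.95% → £45000 × 3.95% × 209/365 = £1017.8014
27 September – 31 October 2002: 35 days at 2.85% → £45000 × 2.85% × 35/365 = £122.9795
Total = £1625.6096

£1625.61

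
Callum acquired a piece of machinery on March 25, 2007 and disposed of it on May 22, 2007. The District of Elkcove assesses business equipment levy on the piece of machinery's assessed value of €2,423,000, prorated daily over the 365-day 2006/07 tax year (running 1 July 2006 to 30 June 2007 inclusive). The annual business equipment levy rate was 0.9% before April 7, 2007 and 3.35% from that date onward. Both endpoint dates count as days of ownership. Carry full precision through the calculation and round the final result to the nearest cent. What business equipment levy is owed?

€11,006.39

March 25 – April 6, 2007: 13 days at 0.9% → €2,423,000 × 0.9% × 13/365 = €776.6877
April 7 – May 22, 2007: 46 days at 3.35% → €2,423,000 × 3.35% × 46/365 = €10,229.7068
Total = €11,006.3945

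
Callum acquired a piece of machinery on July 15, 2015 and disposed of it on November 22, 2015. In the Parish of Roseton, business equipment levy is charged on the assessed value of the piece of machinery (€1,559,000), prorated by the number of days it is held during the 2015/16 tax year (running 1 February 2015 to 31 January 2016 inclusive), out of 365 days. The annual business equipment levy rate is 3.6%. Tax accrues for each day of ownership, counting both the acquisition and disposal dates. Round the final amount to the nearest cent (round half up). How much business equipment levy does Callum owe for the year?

€20,143.13

Days held (July 15 – November 22, 2015): 131 out of 365
Tax = €1,559,000 × 3.6% × 131/365 = €20,143.1342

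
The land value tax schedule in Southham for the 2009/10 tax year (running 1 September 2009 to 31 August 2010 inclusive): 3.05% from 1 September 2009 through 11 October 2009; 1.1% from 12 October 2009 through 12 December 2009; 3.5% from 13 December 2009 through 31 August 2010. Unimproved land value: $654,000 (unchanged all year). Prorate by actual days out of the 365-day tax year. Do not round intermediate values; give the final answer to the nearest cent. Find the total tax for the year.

$19,893.25

1 September – 11 October 2009: 41 days at 3.05% → $654,000 × 3.05% × 41/365 = $2,240.6219
12 October – 12 December 2009: 62 days at 1.1% → $654,000 × 1.1% × 62/365 = $1,221.9945
13 December 2009 – 31 August 2010: 262 days at 3.5% → $654,000 × 3.5% × 262/365 = $16,430.6301
Total = $19,893.2466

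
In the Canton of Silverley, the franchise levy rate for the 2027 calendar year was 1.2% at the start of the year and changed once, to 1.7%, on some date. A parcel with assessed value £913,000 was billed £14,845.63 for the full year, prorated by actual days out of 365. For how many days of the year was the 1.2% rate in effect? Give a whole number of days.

54 days

Let d = days at the first rate; then 365 − d days at the second rate.
£913,000 × [1.2%·d + 1.7%·(365−d)] / 365 = £14,845.63
Solving gives d = 54, so the new rate took effect on 24 February 2027.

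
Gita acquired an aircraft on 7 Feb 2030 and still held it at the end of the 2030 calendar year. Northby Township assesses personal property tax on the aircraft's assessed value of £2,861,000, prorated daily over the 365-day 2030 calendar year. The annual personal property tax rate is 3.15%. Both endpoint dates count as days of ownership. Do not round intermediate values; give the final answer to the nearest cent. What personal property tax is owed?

Days held (7 Feb – 31 Dec 2030): 328 out of 365
Tax = £2,861,000 × 3.15% × 328/365 = £80,985.8959

£80,985.90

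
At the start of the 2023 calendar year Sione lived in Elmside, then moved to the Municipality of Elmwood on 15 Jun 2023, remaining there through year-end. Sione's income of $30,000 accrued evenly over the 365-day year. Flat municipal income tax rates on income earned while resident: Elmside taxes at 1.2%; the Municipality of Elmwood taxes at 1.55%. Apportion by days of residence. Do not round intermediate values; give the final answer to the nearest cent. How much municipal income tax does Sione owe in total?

Elmside, 1 Jan – 14 Jun 2023: 165 days → $30,000 × 1.2% × 165/365 = $162.7397
The Municipality of Elmwood, 15 Jun – 31 Dec 2023: 200 days → $30,000 × 1.55% × 200/365 = $254.7945
Total = $417.5342

$417.53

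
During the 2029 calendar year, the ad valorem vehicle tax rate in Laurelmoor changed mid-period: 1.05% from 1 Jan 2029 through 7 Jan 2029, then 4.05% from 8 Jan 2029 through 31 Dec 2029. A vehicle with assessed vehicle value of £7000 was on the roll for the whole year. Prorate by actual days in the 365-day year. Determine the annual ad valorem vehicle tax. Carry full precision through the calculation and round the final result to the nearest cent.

1 Jan – 7 Jan 2029: 7 days at 1.05% → £7000 × 1.05% × 7/365 = £1.4096
8 Jan – 31 Dec 2029: 358 days at 4.05% → £7000 × 4.05% × 358/365 = £278.0630
Total = £279.4726

£279.47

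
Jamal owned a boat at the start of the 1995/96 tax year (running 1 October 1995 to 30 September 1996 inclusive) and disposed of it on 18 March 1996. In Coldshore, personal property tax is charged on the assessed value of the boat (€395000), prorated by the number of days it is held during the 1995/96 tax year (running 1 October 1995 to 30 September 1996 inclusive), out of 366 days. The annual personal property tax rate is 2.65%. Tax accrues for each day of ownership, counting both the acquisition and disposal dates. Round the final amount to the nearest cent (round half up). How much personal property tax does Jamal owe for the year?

Days held (1 October 1995 – 18 March 1996): 170 out of 366
Tax = €395000 × 2.65% × 170/366 = €4861.9536

€4861.95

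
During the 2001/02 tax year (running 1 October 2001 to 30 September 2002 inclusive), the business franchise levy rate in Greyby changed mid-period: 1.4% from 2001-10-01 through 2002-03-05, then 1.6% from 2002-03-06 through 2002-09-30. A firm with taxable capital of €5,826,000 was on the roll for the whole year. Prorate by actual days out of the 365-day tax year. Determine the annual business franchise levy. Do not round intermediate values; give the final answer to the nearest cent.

€88,235.97

2001-10-01 to 2002-03-05: 156 days at 1.4% → €5,826,000 × 1.4% × 156/365 = €34,860.2301
2002-03-06 to 2002-09-30: 209 days at 1.6% → €5,826,000 × 1.6% × 209/365 = €53,375.7370
Total = €88,235.9671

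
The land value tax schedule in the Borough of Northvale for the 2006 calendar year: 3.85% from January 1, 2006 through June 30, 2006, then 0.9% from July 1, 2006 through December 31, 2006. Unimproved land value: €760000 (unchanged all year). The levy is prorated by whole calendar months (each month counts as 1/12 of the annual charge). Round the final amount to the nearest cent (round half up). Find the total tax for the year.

January 1 – June 30, 2006: 6 months at 3.85% → €760000 × 3.85% × 6/12 = €14630.0000
July 1 – December 31, 2006: 6 months at 0.9% → €760000 × 0.9% × 6/12 = €3420.0000
Total = €18050.0000

€18050.00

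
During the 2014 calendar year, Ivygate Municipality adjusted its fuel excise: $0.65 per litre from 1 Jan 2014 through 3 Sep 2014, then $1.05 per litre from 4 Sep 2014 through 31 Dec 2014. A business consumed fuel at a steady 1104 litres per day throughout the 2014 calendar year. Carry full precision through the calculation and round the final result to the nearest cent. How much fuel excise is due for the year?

$314,474.40

1 Jan – 3 Sep 2014: 246 days × 1104 litres/day = 271,584 litres at $0.65/litre → $176,529.60
4 Sep – 31 Dec 2014: 119 days × 1104 litres/day = 131,376 litres at $1.05/litre → $137,944.80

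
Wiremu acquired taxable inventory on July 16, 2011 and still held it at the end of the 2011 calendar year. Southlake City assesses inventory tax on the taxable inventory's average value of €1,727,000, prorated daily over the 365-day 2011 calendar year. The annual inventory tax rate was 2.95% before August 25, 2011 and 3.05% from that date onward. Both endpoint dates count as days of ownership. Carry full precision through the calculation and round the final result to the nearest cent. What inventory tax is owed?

€24,199.29

July 16 – August 24, 2011: 40 days at 2.95% → €1,727,000 × 2.95% × 40/365 = €5,583.1781
August 25 – December 31, 2011: 129 days at 3.05% → €1,727,000 × 3.05% × 129/365 = €18,616.1137
Total = €24,199.2918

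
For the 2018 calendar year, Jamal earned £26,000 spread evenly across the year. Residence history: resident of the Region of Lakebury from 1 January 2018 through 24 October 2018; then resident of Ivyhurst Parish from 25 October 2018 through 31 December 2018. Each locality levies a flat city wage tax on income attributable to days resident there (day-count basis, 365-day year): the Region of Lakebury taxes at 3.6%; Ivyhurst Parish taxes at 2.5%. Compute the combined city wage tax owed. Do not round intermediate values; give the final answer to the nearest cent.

The Region of Lakebury, 1 January – 24 October 2018: 297 days → £26,000 × 3.6% × 297/365 = £761.6219
Ivyhurst Parish, 25 October – 31 December 2018: 68 days → £26,000 × 2.5% × 68/365 = £121.0959
Total = £882.7178

£882.72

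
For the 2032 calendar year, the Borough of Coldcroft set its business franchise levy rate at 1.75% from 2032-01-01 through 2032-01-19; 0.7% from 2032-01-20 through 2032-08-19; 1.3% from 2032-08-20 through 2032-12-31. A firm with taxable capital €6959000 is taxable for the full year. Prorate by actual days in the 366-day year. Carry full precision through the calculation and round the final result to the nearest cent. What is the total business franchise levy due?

€67793.21

2032-01-01 to 2032-01-19: 19 days at 1.75% → €6959000 × 1.75% × 19/366 = €6322.0423
2032-01-20 to 2032-08-19: 213 days at 0.7% → €6959000 × 0.7% × 213/366 = €28349.3689
2032-08-20 to 2032-12-31: 134 days at 1.3% → €6959000 × 1.3% × 134/366 = €33121.7978
Total = €67793.2090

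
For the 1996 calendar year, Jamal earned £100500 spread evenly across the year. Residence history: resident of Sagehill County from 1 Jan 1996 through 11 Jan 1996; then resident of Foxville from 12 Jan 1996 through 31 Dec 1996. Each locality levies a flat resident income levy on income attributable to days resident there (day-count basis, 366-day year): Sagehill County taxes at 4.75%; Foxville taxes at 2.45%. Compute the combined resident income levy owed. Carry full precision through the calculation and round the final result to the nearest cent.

Sagehill County, 1 Jan – 11 Jan 1996: 11 days → £100500 × 4.75% × 11/366 = £143.4734
Foxville, 12 Jan – 31 Dec 1996: 355 days → £100500 × 2.45% × 355/366 = £2388.2480
Total = £2531.7213

£2531.72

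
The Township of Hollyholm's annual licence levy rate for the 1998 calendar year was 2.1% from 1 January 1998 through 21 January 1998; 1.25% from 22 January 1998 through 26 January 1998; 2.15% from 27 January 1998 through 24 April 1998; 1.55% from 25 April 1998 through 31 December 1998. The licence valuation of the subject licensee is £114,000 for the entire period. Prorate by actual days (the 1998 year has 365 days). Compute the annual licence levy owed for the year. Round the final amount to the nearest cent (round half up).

£1,963.30

1 January – 21 January 1998: 21 days at 2.1% → £114,000 × 2.1% × 21/365 = £137.7370
22 January – 26 January 1998: 5 days at 1.25% → £114,000 × 1.25% × 5/365 = £19.5205
27 January – 24 April 1998: 88 days at 2.15% → £114,000 × 2.15% × 88/365 = £590.9260
25 April – 31 December 1998: 251 days at 1.55% → £114,000 × 1.55% × 251/365 = £1,215.1151
Total = £1,963.2986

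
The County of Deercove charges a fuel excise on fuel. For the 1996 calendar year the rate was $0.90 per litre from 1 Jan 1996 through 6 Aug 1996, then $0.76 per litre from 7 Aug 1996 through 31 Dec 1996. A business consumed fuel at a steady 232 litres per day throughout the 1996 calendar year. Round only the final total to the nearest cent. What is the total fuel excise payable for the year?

$71646.24

1 Jan – 6 Aug 1996: 219 days × 232 litres/day = 50,808 litres at $0.90/litre → $45727.20
7 Aug – 31 Dec 1996: 147 days × 232 litres/day = 34,104 litres at $0.76/litre → $25919.04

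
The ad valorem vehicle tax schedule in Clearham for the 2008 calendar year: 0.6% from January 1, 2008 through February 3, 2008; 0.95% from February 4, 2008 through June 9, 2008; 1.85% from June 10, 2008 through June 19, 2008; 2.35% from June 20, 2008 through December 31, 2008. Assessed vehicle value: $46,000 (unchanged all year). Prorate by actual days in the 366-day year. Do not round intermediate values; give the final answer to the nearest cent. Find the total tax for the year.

$776.47

January 1 – February 3, 2008: 34 days at 0.6% → $46,000 × 0.6% × 34/366 = $25.6393
February 4 – June 9, 2008: 127 days at 0.95% → $46,000 × 0.95% × 127/366 = $151.6366
June 10 – June 19, 2008: 10 days at 1.85% → $46,000 × 1.85% × 10/366 = $23.2514
June 20 – December 31, 2008: 195 days at 2.35% → $46,000 × 2.35% × 195/366 = $575.9426
Total = $776.4699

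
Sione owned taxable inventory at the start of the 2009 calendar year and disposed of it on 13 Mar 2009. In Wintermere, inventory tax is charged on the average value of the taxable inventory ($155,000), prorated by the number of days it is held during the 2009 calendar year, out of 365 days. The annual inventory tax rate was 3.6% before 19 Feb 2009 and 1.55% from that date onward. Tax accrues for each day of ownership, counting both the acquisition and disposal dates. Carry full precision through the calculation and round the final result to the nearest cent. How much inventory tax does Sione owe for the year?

1 Jan – 18 Feb 2009: 49 days at 3.6% → $155,000 × 3.6% × 49/365 = $749.0959
19 Feb – 13 Mar 2009: 23 days at 1.55% → $155,000 × 1.55% × 23/365 = $151.3904
Total = $900.4863

$900.49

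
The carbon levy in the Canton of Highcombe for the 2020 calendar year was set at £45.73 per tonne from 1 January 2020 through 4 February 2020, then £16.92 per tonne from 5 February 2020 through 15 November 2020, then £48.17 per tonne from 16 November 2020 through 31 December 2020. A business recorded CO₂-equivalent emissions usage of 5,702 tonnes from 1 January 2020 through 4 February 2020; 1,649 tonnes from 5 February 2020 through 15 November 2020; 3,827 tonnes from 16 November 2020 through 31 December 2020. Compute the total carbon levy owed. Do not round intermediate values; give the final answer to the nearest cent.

1 January – 4 February 2020: 5,702 tonnes at £45.73/tonne → £260,752.46
5 February – 15 November 2020: 1,649 tonnes at £16.92/tonne → £27,901.08
16 November – 31 December 2020: 3,827 tonnes at £48.17/tonne → £184,346.59

£473,000.13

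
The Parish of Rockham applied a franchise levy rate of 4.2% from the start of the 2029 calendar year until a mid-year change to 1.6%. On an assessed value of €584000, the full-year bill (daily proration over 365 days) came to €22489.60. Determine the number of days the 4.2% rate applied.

Let d = days at the first rate; then 365 − d days at the second rate.
€584000 × [4.2%·d + 1.6%·(365−d)] / 365 = €22489.60
Solving gives d = 316, so the new rate took effect on 13 November 2029.

316 days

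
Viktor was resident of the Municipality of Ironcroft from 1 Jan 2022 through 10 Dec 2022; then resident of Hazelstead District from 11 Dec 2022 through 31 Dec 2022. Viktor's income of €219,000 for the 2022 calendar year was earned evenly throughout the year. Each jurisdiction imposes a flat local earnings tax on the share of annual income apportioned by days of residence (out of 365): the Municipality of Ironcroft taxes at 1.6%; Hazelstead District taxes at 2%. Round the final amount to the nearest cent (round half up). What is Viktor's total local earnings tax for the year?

€3,554.40

The Municipality of Ironcroft, 1 Jan – 10 Dec 2022: 344 days → €219,000 × 1.6% × 344/365 = €3,302.4000
Hazelstead District, 11 Dec – 31 Dec 2022: 21 days → €219,000 × 2% × 21/365 = €252.0000
Total = €3,554.4000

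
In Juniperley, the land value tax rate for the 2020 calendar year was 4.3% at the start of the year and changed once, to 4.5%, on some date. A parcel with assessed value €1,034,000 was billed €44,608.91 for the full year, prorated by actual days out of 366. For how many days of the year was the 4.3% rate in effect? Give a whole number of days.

340 days

Let d = days at the first rate; then 366 − d days at the second rate.
€1,034,000 × [4.3%·d + 4.5%·(366−d)] / 366 = €44,608.91
Solving gives d = 340, so the new rate took effect on 6 Dec 2020.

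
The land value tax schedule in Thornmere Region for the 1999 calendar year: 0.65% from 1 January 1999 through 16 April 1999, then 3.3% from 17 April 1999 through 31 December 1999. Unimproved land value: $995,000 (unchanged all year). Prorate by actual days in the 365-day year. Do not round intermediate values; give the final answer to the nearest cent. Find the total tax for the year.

1 January – 16 April 1999: 106 days at 0.65% → $995,000 × 0.65% × 106/365 = $1,878.2329
17 April – 31 December 1999: 259 days at 3.3% → $995,000 × 3.3% × 259/365 = $23,299.3562
Total = $25,177.5890

$25,177.59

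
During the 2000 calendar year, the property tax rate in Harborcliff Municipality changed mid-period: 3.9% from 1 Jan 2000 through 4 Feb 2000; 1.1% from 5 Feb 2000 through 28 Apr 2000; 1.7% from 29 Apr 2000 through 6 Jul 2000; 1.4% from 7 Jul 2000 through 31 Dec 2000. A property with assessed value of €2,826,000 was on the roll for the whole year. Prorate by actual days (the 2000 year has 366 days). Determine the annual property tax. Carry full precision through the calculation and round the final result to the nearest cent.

1 Jan – 4 Feb 2000: 35 days at 3.9% → €2,826,000 × 3.9% × 35/366 = €10,539.5902
5 Feb – 28 Apr 2000: 84 days at 1.1% → €2,826,000 × 1.1% × 84/366 = €7,134.4918
29 Apr – 6 Jul 2000: 69 days at 1.7% → €2,826,000 × 1.7% × 69/366 = €9,057.0984
7 Jul – 31 Dec 2000: 178 days at 1.4% → €2,826,000 × 1.4% × 178/366 = €19,241.5082
Total = €45,972.6885

€45,972.69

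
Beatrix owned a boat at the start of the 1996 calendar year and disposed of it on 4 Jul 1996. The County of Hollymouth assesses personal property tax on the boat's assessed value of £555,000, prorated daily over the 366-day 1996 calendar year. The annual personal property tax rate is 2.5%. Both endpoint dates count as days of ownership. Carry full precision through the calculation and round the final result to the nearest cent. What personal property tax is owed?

Days held (1 Jan – 4 Jul 1996): 186 out of 366
Tax = £555,000 × 2.5% × 186/366 = £7,051.2295

£7,051.23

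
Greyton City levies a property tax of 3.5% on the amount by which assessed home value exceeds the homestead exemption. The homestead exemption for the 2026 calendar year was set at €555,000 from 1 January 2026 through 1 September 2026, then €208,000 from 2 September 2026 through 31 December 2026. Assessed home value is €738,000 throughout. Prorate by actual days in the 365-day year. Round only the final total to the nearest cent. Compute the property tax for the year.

€10,431.15

1 January – 1 September 2026: 244 days, exemption €555,000 → (€738,000 − €555,000) × 3.5% × 244/365 = €4,281.6986
2 September – 31 December 2026: 121 days, exemption €208,000 → (€738,000 − €208,000) × 3.5% × 121/365 = €6,149.4521
Total = €10,431.1507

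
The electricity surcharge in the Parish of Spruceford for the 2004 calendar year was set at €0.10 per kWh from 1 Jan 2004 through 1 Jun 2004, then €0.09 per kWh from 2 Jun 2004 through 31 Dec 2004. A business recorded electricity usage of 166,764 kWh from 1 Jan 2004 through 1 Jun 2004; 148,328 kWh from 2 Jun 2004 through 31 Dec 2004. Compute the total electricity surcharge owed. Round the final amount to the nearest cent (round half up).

1 Jan – 1 Jun 2004: 166,764 kWh at €0.10/kWh → €16,676.40
2 Jun – 31 Dec 2004: 148,328 kWh at €0.09/kWh → €13,349.52

€30,025.92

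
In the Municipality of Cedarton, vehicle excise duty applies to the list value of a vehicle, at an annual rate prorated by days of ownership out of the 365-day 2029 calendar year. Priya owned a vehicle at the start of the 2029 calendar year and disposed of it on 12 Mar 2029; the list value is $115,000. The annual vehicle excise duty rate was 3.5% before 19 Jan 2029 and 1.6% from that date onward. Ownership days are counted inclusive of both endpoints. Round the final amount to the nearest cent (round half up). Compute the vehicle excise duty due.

1 Jan – 18 Jan 2029: 18 days at 3.5% → $115,000 × 3.5% × 18/365 = $198.4932
19 Jan – 12 Mar 2029: 53 days at 1.6% → $115,000 × 1.6% × 53/365 = $267.1781
Total = $465.6712

$465.67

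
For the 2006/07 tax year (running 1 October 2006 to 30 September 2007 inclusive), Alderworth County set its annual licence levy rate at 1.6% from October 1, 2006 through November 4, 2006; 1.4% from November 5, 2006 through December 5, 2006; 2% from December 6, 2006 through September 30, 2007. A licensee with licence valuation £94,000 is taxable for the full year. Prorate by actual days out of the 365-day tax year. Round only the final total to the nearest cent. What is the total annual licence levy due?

October 1 – November 4, 2006: 35 days at 1.6% → £94,000 × 1.6% × 35/365 = £144.2192
November 5 – December 5, 2006: 31 days at 1.4% → £94,000 × 1.4% × 31/365 = £111.7699
December 6, 2006 – September 30, 2007: 299 days at 2% → £94,000 × 2% × 299/365 = £1,540.0548
Total = £1,796.0438

£1,796.04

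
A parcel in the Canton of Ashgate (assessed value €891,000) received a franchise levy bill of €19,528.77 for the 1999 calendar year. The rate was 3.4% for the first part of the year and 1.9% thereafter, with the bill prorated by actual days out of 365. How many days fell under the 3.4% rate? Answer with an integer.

Let d = days at the first rate; then 365 − d days at the second rate.
€891,000 × [3.4%·d + 1.9%·(365−d)] / 365 = €19,528.77
Solving gives d = 71, so the new rate took effect on March 13, 1999.

71 days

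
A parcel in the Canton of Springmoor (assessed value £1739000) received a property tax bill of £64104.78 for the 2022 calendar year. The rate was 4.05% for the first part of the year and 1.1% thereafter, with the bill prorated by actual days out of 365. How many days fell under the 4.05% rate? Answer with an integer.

Let d = days at the first rate; then 365 − d days at the second rate.
£1739000 × [4.05%·d + 1.1%·(365−d)] / 365 = £64104.78
Solving gives d = 320, so the new rate took effect on November 17, 2022.

320 days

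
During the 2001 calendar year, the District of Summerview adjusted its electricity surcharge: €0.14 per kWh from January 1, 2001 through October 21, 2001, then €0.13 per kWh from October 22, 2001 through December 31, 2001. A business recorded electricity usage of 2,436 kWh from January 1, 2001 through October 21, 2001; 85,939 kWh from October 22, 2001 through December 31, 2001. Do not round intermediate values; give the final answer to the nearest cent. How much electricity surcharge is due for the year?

€11,513.11

January 1 – October 21, 2001: 2,436 kWh at €0.14/kWh → €341.04
October 22 – December 31, 2001: 85,939 kWh at €0.13/kWh → €11,172.07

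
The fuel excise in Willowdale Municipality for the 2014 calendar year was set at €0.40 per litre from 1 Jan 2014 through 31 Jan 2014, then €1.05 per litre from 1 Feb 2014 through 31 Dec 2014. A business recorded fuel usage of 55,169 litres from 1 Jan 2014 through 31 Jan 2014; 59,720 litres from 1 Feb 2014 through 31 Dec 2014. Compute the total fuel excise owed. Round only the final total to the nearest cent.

€84,773.60

1 Jan – 31 Jan 2014: 55,169 litres at €0.40/litre → €22,067.60
1 Feb – 31 Dec 2014: 59,720 litres at €1.05/litre → €62,706.00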